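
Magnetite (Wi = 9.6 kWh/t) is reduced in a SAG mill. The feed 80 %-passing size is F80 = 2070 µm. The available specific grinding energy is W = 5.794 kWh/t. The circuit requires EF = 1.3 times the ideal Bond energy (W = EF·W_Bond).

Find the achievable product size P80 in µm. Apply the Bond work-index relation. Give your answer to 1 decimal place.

W = 10 Wi (P80^-0.5 − F80^-0.5)
W_Bond = W / EF = 5.794 / 1.3 = 4.4569 kWh/t
1/√P80 = 1/√F80 + W_Bond/(10·Wi)
  = 4.4569/(10·9.6) + 1/√2070 = 0.046426 + 0.021979 = 0.068406
P80 = (1/0.068406)² = 14.6187² = 213.71 µm

P80 = 213.7 µm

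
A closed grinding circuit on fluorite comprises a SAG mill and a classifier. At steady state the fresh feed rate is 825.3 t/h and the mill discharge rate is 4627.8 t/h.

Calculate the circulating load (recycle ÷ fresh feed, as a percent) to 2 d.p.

CL = 460.74 %

M = F + R at steady state, so:
R = M − F = 4627.8 − 825.3 = 3802.5 t/h
CL = 100·R/F = 100·3802.5/825.3 = 460.74 %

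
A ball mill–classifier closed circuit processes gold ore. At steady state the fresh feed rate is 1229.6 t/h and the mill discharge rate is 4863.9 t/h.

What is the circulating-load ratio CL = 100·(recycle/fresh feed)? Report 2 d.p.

Discharge = new feed + return, hence
R = M − F = 4863.9 − 1229.6 = 3634.3 t/h
CL = 100·R/F = 100·3634.3/1229.6 = 295.57 %

CL = 295.57 %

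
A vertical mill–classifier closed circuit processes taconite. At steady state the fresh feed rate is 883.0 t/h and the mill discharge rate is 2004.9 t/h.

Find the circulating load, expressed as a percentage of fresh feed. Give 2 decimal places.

Mill node: discharge = fresh + recycle.
R = M − F = 2004.9 − 883.0 = 1121.9 t/h
CL = 100·R/F = 100·1121.9/883.0 = 127.06 %

CL = 127.06 %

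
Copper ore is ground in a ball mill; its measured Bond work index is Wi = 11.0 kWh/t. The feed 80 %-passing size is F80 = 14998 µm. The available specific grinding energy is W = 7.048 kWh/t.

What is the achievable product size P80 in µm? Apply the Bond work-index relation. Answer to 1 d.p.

P80 = 191.6 µm

W_Bond = 10·Wi·(1/√P₈₀ − 1/√F₈₀)
⇒ 1/√P80 = W/(10·Wi) + 1/√F80
  = 7.0480/(10·11.0) + 1/√14998 = 0.064073 + 0.008166 = 0.072238
P80 = (1/0.072238)² = 13.8431² = 191.63 µm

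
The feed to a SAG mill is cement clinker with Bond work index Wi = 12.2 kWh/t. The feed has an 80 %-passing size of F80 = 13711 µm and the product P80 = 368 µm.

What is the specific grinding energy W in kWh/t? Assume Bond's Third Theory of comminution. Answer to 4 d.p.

W = 5.3178 kWh/t

W = 10·Wi·[P80^(−½) − F80^(−½)]
1/√368 = 0.052129;  1/√13711 = 0.008540
W = 10·12.2·(0.052129 − 0.008540) = 5.3178 kWh/t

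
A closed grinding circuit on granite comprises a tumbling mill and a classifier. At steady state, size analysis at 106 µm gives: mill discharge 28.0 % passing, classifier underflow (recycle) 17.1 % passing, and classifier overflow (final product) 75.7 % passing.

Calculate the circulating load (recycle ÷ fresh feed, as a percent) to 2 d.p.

Mass balance on the −106 µm fraction:
(1+r)·d = r·u + o ⇒ r = (o−d)/(d−u)
r = (75.7 − 28.0)/(28.0 − 17.1) = 47.7/10.9 = 4.3761
CL = 100·r = 437.61 %

CL = 437.61 %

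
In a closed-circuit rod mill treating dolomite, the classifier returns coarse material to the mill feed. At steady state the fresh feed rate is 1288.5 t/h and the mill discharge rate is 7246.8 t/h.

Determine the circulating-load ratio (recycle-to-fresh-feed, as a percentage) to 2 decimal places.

CL = 462.42 %

Discharge = new feed + return, hence
R = M − F = 7246.8 − 1288.5 = 5958.3 t/h
CL = 100·R/F = 100·5958.3/1288.5 = 462.42 %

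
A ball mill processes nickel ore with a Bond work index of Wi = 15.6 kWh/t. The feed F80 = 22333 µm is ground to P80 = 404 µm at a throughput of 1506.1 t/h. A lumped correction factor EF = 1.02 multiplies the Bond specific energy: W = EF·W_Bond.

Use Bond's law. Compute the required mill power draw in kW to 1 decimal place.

P = 10319.4 kW

W = 10·Wi·(P80^(-½) − F80^(-½))
W = 10·15.6·(1/√404 − 1/√22333) = 10·15.6·(0.043060) = 6.7174 kWh/t
Corrected W = EF·W_Bond = 1.02·6.7174 = 6.8518 kWh/t
Mill draw = 6.8518 × 1506.1 = 10319.4 kW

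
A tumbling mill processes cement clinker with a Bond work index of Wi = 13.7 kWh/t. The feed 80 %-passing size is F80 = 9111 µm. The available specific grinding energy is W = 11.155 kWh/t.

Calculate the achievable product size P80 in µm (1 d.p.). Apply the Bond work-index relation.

W_Bond = 10·Wi·(1/√P₈₀ − 1/√F₈₀)
P80^(−½) = W/(10 Wi) + F80^(−½)
  = 11.1550/(10·13.7) + 1/√9111 = 0.081423 + 0.010477 = 0.091900
P80 = (1/0.091900)² = 10.8814² = 118.41 µm

P80 = 118.4 µm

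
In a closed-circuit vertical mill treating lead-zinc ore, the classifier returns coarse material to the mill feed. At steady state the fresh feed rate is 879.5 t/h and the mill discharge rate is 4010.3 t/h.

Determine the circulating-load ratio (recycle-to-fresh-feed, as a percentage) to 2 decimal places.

CL = 355.97 %

Mill node: discharge = fresh + recycle.
R = M − F = 4010.3 − 879.5 = 3130.8 t/h
CL = 100·R/F = 100·3130.8/879.5 = 355.97 %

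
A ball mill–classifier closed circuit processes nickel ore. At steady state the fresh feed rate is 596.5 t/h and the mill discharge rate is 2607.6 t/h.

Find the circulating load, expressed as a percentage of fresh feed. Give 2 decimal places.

CL = 337.15 %

M = F + R at steady state, so:
R = M − F = 2607.6 − 596.5 = 2011.1 t/h
CL = 100·R/F = 100·2011.1/596.5 = 337.15 %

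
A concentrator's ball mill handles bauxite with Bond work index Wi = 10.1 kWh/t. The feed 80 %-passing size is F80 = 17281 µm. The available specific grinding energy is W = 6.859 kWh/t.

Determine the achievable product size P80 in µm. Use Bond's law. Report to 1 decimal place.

P80 = 175.3 µm

W = 10·Wi·[P80^(−½) − F80^(−½)]
1/√P80 = 1/√F80 + W/(10·Wi)
  = 6.8590/(10·10.1) + 1/√17281 = 0.067911 + 0.007607 = 0.075518
P80 = (1/0.075518)² = 13.2419² = 175.35 µm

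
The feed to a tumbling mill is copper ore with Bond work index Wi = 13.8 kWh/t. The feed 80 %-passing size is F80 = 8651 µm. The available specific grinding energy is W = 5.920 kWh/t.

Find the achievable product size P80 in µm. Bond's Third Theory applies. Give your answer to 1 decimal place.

W = 10 Wi (1/√P80 − 1/√F80)  [Bond]
1/√P80 = 1/√F80 + W/(10·Wi)
  = 5.9200/(10·13.8) + 1/√8651 = 0.042899 + 0.010751 = 0.053650
P80 = (1/0.053650)² = 18.6393² = 347.42 µm

P80 = 347.4 µm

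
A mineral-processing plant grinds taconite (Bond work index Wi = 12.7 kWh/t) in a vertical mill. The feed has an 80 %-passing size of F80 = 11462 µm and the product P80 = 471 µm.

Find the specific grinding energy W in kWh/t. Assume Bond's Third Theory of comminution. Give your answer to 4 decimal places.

W = 4.6656 kWh/t

Bond: W = 10·Wi·(1/√P80 − 1/√F80)
1/√471 = 0.046078;  1/√11462 = 0.009340
W = 10·12.7·(0.046078 − 0.009340) = 4.6656 kWh/t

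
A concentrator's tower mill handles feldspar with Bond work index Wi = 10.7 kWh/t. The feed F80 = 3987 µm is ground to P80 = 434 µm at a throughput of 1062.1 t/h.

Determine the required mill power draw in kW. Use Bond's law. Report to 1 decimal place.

Bond:  W = 10 Wi (1/√P − 1/√F)
W = 10·10.7·(1/√434 − 1/√3987) = 10·10.7·(0.032164) = 3.4416 kWh/t
P_mill = W·ṁ = 3.4416·1062.1 = 3655.3 kW

P = 3655.3 kW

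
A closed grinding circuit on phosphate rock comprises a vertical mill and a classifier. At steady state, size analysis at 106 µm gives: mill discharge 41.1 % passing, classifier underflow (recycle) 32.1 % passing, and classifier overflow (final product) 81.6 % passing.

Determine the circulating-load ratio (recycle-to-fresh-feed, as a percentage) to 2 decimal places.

CL = 450.00 %

Balance %-passing 106 µm (r = R/F):
(1+r)·d = r·u + o ⇒ r = (o−d)/(d−u)
r = (81.6 − 41.1)/(41.1 − 32.1) = 40.5/9.0 = 4.5000
CL = 100·r = 450.00 %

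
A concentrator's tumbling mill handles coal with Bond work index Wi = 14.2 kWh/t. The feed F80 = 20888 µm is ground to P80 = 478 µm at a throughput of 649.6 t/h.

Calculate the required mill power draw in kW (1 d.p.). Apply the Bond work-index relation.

P = 3580.9 kW

W = 10·Wi·(P80^(-½) − F80^(-½))
W = 10·14.2·(1/√478 − 1/√20888) = 10·14.2·(0.038820) = 5.5124 kWh/t
P = W·T = 5.5124·649.6 = 3580.9 kW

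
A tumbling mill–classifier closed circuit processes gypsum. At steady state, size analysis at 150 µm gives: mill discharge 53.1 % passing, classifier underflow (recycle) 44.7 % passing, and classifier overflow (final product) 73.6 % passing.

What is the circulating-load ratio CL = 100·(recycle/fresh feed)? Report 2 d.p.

CL = 244.05 %

Two-product formula at 150 µm:
r = (o − d)/(d − u)
r = (73.6 − 53.1)/(53.1 − 44.7) = 20.5/8.4 = 2.4405
CL = 100·r = 244.05 %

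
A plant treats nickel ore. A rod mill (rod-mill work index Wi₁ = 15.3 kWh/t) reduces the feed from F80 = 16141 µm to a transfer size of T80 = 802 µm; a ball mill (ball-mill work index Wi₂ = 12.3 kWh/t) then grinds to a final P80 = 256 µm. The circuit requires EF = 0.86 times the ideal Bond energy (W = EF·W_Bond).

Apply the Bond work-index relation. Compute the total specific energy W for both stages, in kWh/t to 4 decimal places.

W = 10 Wi / √P80 − 10 Wi / √F80
Stage 1 (16141→802 µm, Wi₁=15.3): W₁ = 10·15.3·(0.035311 − 0.007871) = 4.1983 kWh/t
Stage 2 (802→256 µm, Wi₂=12.3): W₂ = 10·12.3·(0.062500 − 0.035311) = 3.3442 kWh/t
W = W₁ + W₂ = 4.1983 + 3.3442 = 7.5426 kWh/t
Corrected W = EF·W_Bond = 0.86·7.5426 = 6.4866 kWh/t

W = 6.4866 kWh/t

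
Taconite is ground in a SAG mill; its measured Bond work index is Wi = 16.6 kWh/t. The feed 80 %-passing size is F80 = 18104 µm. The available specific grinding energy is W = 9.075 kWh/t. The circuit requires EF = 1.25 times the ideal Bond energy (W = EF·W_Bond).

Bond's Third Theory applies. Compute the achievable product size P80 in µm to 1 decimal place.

P80 = 382.0 µm

Bond: W = 10·Wi·(1/√P80 − 1/√F80)
W_Bond = W / EF = 9.075 / 1.25 = 7.2600 kWh/t
P80^-0.5 = F80^-0.5 + W_Bond/(10 Wi)
  = 7.2600/(10·16.6) + 1/√18104 = 0.043735 + 0.007432 = 0.051167
P80 = (1/0.051167)² = 19.5438² = 381.96 µm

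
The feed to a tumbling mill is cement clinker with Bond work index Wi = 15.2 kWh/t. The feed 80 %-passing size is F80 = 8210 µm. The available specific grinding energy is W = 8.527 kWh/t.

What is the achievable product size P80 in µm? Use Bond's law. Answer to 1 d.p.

W = 10 Wi / √P80 − 10 Wi / √F80
P80^-0.5 = F80^-0.5 + W/(10 Wi)
  = 8.5270/(10·15.2) + 1/√8210 = 0.056099 + 0.011036 = 0.067135
P80 = (1/0.067135)² = 14.8953² = 221.87 µm

P80 = 221.9 µm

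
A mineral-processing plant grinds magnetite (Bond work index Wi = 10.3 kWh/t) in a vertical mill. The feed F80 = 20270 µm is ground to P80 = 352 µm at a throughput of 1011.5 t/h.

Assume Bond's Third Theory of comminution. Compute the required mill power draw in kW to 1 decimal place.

W_Bond = 10·Wi·(1/√P₈₀ − 1/√F₈₀)
W = 10·10.3·(1/√352 − 1/√20270) = 10·10.3·(0.046276) = 4.7665 kWh/t
Mill draw = 4.7665 × 1011.5 = 4821.3 kW

P = 4821.3 kW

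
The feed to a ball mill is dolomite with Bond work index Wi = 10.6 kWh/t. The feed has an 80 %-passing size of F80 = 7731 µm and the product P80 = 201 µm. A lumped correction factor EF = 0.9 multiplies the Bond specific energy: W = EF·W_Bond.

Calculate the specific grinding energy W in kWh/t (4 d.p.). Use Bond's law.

W = 10·Wi·[P80^(−½) − F80^(−½)]
1/√201 = 0.070535;  1/√7731 = 0.011373
W = 10·10.6·(0.070535 − 0.011373) = 6.2711 kWh/t
Apply correction: 6.2711 × 0.9 = 5.6440 kWh/t

W = 5.6440 kWh/t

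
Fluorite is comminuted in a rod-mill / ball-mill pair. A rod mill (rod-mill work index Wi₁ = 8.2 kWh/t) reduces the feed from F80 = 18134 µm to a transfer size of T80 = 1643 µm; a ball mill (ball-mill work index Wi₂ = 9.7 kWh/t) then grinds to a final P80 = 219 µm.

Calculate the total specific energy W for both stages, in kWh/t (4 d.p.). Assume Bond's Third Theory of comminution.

W_Bond = 10·Wi·(1/√P₈₀ − 1/√F₈₀)
Stage 1 (18134→1643 µm, Wi₁=8.2): W₁ = 10·8.2·(0.024671 − 0.007426) = 1.4141 kWh/t
Stage 2 (1643→219 µm, Wi₂=9.7): W₂ = 10·9.7·(0.067574 − 0.024671) = 4.1616 kWh/t
W = W₁ + W₂ = 1.4141 + 4.1616 = 5.5757 kWh/t

W = 5.5757 kWh/t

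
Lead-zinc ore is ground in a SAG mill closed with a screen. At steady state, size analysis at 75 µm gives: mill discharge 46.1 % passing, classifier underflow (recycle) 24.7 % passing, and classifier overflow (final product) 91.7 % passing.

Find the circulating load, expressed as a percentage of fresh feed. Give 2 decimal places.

CL = 213.08 %

Let r = R/F. Size balance at 75 µm:
d + r·d = r·u + o → r(d−u) = o−d
r = (91.7 − 46.1)/(46.1 − 24.7) = 45.6/21.4 = 2.1308
CL = 100·r = 213.08 %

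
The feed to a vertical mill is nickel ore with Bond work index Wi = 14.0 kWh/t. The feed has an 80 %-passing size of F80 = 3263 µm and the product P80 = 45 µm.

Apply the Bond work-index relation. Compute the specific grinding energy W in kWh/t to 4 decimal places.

W = 18.4191 kWh/t

W = 10 Wi (P80^-0.5 − F80^-0.5)
1/√45 = 0.149071;  1/√3263 = 0.017506
W = 10·14.0·(0.149071 − 0.017506) = 18.4191 kWh/t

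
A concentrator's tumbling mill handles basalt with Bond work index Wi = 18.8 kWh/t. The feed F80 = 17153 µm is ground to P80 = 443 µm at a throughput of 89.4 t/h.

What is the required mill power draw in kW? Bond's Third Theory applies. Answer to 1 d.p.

P = 670.2 kW

W = 10·Wi·(P80^(-½) − F80^(-½))
W = 10·18.8·(1/√443 − 1/√17153) = 10·18.8·(0.039876) = 7.4967 kWh/t
Power = W × throughput = 7.4967 kWh/t × 89.4 t/h = 670.2 kW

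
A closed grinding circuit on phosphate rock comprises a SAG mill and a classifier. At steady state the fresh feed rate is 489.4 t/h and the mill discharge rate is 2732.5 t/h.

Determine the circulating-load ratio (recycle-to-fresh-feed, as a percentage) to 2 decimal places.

CL = 458.34 %

Mill node: discharge = fresh + recycle.
R = M − F = 2732.5 − 489.4 = 2243.1 t/h
CL = 100·R/F = 100·2243.1/489.4 = 458.34 %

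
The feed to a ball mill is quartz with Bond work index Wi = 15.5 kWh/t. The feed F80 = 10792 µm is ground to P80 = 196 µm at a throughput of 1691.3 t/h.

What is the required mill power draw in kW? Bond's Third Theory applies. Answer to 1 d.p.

Bond:  W = 10 Wi (1/√P − 1/√F)
W = 10·15.5·(1/√196 − 1/√10792) = 10·15.5·(0.061803) = 9.5794 kWh/t
Mill draw = 9.5794 × 1691.3 = 16201.6 kW

P = 16201.6 kW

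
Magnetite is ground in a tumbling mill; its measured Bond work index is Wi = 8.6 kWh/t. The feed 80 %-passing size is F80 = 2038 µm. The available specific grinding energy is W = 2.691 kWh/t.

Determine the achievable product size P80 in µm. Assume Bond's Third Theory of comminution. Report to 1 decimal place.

Bond:  W = 10 Wi (1/√P − 1/√F)
1/√P80 = 1/√F80 + W/(10·Wi)
  = 2.6910/(10·8.6) + 1/√2038 = 0.031291 + 0.022151 = 0.053442
P80 = (1/0.053442)² = 18.7119² = 350.14 µm

P80 = 350.1 µm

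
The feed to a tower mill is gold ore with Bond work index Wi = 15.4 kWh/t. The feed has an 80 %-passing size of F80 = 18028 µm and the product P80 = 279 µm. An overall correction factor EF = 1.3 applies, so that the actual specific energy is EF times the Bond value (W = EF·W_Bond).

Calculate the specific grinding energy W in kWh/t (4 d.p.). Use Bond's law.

W = 10.4946 kWh/t

W = 10·Wi·(P80^(-½) − F80^(-½))
1/√279 = 0.059868;  1/√18028 = 0.007448
W = 10·15.4·(0.059868 − 0.007448) = 8.0728 kWh/t
Corrected W = EF·W_Bond = 1.3·8.0728 = 10.4946 kWh/t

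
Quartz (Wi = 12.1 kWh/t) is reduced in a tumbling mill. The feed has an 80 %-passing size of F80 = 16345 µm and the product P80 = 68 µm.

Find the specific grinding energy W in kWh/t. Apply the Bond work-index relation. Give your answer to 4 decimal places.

W = 10 Wi (1/√P80 − 1/√F80)  [Bond]
1/√68 = 0.121268;  1/√16345 = 0.007822
W = 10·12.1·(0.121268 − 0.007822) = 13.7270 kWh/t

W = 13.7270 kWh/t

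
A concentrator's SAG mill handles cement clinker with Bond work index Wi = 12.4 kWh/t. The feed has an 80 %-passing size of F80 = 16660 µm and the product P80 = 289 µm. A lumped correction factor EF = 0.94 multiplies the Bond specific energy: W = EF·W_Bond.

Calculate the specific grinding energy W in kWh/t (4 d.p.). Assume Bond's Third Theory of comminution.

W = 10 Wi / √P80 − 10 Wi / √F80
1/√289 = 0.058824;  1/√16660 = 0.007748
W = 10·12.4·(0.058824 − 0.007748) = 6.3334 kWh/t
W_actual = 0.94 × 6.3334 = 5.9534 kWh/t

W = 5.9534 kWh/t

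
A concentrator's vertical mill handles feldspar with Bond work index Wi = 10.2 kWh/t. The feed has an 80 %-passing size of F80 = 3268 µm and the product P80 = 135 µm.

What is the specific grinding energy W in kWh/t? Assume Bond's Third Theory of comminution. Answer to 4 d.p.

W = 6.9945 kWh/t

W = 10 Wi (P80^-0.5 − F80^-0.5)
1/√135 = 0.086066;  1/√3268 = 0.017493
W = 10·10.2·(0.086066 − 0.017493) = 6.9945 kWh/t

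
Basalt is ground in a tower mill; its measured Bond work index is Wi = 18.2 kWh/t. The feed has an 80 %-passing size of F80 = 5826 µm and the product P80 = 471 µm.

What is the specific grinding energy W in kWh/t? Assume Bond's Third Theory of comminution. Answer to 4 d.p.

W = 10·Wi·[P80^(−½) − F80^(−½)]
1/√471 = 0.046078;  1/√5826 = 0.013101
W = 10·18.2·(0.046078 − 0.013101) = 6.0017 kWh/t

W = 6.0017 kWh/t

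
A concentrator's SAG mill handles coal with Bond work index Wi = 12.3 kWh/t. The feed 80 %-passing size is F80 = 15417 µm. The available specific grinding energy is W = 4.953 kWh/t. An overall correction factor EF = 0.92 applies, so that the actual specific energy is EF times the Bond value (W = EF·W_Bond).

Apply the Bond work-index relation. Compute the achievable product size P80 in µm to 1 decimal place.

P80 = 372.3 µm

W = 10 Wi (P80^-0.5 − F80^-0.5)
W_Bond = W / EF = 4.953 / 0.92 = 5.3837 kWh/t
P80^(−½) = W_Bond/(10 Wi) + F80^(−½)
  = 5.3837/(10·12.3) + 1/√15417 = 0.043770 + 0.008054 = 0.051824
P80 = (1/0.051824)² = 19.2962² = 372.34 µm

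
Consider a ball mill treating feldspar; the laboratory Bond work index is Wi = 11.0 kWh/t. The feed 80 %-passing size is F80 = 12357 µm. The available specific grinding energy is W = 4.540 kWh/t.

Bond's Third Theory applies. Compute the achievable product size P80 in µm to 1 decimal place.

P80 = 395.7 µm

W = 10 Wi (1/√P80 − 1/√F80)  [Bond]
⇒ 1/√P80 = W/(10 Wi) + 1/√F80
  = 4.5400/(10·11.0) + 1/√12357 = 0.041273 + 0.008996 = 0.050269
P80 = (1/0.050269)² = 19.8931² = 395.74 µm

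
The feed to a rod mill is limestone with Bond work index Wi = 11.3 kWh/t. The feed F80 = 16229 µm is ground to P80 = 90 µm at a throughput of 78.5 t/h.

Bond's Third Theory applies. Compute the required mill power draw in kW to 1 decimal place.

P = 865.4 kW

W = 10·Wi·(P80^(-½) − F80^(-½))
W = 10·11.3·(1/√90 − 1/√16229) = 10·11.3·(0.097560) = 11.0242 kWh/t
P = W·T = 11.0242·78.5 = 865.4 kW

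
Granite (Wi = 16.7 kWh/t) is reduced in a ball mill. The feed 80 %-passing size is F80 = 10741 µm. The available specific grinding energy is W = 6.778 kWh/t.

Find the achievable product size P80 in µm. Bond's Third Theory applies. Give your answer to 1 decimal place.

W_Bond = 10·Wi·(1/√P₈₀ − 1/√F₈₀)
P80^(−½) = W/(10 Wi) + F80^(−½)
  = 6.7780/(10·16.7) + 1/√10741 = 0.040587 + 0.009649 = 0.050236
P80 = (1/0.050236)² = 19.9062² = 396.25 µm

P80 = 396.3 µm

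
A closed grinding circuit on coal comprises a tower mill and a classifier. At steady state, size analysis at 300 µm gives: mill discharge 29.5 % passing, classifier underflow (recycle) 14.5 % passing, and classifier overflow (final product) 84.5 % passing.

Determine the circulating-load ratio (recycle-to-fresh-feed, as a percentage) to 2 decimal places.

CL = 366.67 %

Classifier node, passing 300 µm:
r = (o − d)/(d − u)
r = (84.5 − 29.5)/(29.5 − 14.5) = 55.0/15.0 = 3.6667
CL = 100·r = 366.67 %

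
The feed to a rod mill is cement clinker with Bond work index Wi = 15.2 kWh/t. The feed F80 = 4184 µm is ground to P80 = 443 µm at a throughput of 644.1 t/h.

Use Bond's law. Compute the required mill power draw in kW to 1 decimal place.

W = 10 Wi / √P80 − 10 Wi / √F80
W = 10·15.2·(1/√443 − 1/√4184) = 10·15.2·(0.032052) = 4.8718 kWh/t
P = W·T = 4.8718·644.1 = 3138.0 kW

P = 3138.0 kW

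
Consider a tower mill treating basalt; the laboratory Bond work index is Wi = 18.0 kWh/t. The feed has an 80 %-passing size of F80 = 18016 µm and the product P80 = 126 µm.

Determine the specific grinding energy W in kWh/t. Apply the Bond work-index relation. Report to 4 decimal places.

W = 14.6946 kWh/t

W = 10 Wi / √P80 − 10 Wi / √F80
1/√126 = 0.089087;  1/√18016 = 0.007450
W = 10·18.0·(0.089087 − 0.007450) = 14.6946 kWh/t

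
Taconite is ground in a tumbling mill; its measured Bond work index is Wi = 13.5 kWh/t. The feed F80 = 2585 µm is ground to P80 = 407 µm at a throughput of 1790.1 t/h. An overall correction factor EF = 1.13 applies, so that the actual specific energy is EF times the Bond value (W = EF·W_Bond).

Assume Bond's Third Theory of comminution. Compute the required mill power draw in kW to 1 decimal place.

P = 8165.0 kW

Bond:  W = 10 Wi (1/√P − 1/√F)
W = 10·13.5·(1/√407 − 1/√2585) = 10·13.5·(0.029900) = 4.0365 kWh/t
W_actual = 1.13 × 4.0365 = 4.5612 kWh/t
P = W·T = 4.5612·1790.1 = 8165.0 kW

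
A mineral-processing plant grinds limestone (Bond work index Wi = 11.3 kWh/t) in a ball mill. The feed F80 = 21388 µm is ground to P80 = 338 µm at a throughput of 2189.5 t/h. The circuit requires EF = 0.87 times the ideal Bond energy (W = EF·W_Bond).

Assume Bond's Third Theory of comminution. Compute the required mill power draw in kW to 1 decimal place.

W = 10·Wi·(P80^(-½) − F80^(-½))
W = 10·11.3·(1/√338 − 1/√21388) = 10·11.3·(0.047555) = 5.3737 kWh/t
W_actual = 0.87 × 5.3737 = 4.6751 kWh/t
P_mill = W·ṁ = 4.6751·2189.5 = 10236.2 kW

P = 10236.2 kW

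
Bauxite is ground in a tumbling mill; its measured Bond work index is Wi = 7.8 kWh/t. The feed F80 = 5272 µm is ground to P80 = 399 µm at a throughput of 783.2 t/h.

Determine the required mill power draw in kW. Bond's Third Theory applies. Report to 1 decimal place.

P = 2216.9 kW

W = 10 Wi / √P80 − 10 Wi / √F80
W = 10·7.8·(1/√399 − 1/√5272) = 10·7.8·(0.036290) = 2.8306 kWh/t
P = W·T = 2.8306·783.2 = 2216.9 kW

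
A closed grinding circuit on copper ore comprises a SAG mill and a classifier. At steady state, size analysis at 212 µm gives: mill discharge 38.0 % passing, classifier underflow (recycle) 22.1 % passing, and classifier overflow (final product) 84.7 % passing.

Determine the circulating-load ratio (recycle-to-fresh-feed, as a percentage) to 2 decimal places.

CL = 293.71 %

Mass balance on the −212 µm fraction:
(1+r)·d = r·u + o ⇒ r = (o−d)/(d−u)
r = (84.7 − 38.0)/(38.0 − 22.1) = 46.7/15.9 = 2.9371
CL = 100·r = 293.71 %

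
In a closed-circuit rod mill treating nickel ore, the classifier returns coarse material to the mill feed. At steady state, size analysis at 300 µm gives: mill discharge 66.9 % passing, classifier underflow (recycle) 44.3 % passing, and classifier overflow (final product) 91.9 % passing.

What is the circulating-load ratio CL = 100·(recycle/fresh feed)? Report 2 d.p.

Mass balance on the −300 µm fraction:
d + r·d = r·u + o → r(d−u) = o−d
r = (91.9 − 66.9)/(66.9 − 44.3) = 25.0/22.6 = 1.1062
CL = 100·r = 110.62 %

CL = 110.62 %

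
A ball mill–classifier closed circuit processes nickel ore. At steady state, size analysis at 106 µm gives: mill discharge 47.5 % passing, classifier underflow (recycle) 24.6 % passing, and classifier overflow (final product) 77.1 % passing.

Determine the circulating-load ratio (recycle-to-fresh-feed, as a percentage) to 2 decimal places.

Two-product formula at 106 µm:
(1+r)·d = r·u + o ⇒ r = (o−d)/(d−u)
r = (77.1 − 47.5)/(47.5 − 24.6) = 29.6/22.9 = 1.2926
CL = 100·r = 129.26 %

CL = 129.26 %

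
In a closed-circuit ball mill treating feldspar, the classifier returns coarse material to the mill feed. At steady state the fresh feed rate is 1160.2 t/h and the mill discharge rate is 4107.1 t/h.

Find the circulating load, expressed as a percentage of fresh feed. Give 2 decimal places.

M = F + R at steady state, so:
R = M − F = 4107.1 − 1160.2 = 2946.9 t/h
CL = 100·R/F = 100·2946.9/1160.2 = 254.00 %

CL = 254.00 %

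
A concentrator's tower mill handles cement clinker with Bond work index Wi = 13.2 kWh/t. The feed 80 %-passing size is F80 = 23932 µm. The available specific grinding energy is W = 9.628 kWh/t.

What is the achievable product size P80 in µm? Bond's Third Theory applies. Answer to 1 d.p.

W = 10 Wi (1/√P80 − 1/√F80)  [Bond]
P80^(−½) = W/(10 Wi) + F80^(−½)
  = 9.6280/(10·13.2) + 1/√23932 = 0.072939 + 0.006464 = 0.079404
P80 = (1/0.079404)² = 12.5939² = 158.61 µm

P80 = 158.6 µm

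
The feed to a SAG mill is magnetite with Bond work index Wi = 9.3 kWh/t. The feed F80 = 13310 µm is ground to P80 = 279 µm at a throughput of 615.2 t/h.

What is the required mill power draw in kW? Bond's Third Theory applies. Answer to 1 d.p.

P = 2929.4 kW

W_Bond = 10·Wi·(1/√P₈₀ − 1/√F₈₀)
W = 10·9.3·(1/√279 − 1/√13310) = 10·9.3·(0.051201) = 4.7617 kWh/t
P = W·T = 4.7617·615.2 = 2929.4 kW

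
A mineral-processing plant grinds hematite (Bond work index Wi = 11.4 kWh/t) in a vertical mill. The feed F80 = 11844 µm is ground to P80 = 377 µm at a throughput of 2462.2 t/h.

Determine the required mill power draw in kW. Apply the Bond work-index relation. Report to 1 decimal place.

P = 11877.1 kW

W = 10 Wi (P80^-0.5 − F80^-0.5)
W = 10·11.4·(1/√377 − 1/√11844) = 10·11.4·(0.042314) = 4.8238 kWh/t
P_mill = W·ṁ = 4.8238·2462.2 = 11877.1 kW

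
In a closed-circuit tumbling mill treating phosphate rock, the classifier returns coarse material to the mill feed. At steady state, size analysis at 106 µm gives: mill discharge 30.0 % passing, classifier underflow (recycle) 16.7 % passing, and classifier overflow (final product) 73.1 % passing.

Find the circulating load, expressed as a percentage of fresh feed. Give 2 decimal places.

Mass balance on the −106 µm fraction:
(1+r)·d = r·u + o ⇒ r = (o−d)/(d−u)
r = (73.1 − 30.0)/(30.0 − 16.7) = 43.1/13.3 = 3.2406
CL = 100·r = 324.06 %

CL = 324.06 %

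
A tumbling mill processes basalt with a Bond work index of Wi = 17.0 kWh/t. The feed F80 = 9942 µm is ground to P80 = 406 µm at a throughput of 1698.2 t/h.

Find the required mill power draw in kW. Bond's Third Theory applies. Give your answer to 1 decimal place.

W = 10·Wi·(P80^(-½) − F80^(-½))
W = 10·17.0·(1/√406 − 1/√9942) = 10·17.0·(0.039600) = 6.7320 kWh/t
P_mill = W·ṁ = 6.7320·1698.2 = 11432.3 kW

P = 11432.3 kW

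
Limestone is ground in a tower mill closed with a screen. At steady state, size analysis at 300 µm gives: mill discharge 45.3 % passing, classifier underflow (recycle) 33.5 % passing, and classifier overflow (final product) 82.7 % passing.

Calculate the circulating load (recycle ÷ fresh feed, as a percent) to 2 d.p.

Classifier node, passing 300 µm:
Fd + Rd = Ru + Fo ⇒ R/F = (o−d)/(d−u)
r = (82.7 − 45.3)/(45.3 − 33.5) = 37.4/11.8 = 3.1695
CL = 100·r = 316.95 %

CL = 316.95 %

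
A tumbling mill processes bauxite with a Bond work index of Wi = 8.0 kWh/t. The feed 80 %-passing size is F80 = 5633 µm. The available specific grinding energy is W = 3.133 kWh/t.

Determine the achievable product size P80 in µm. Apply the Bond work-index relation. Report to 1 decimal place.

P80 = 363.0 µm

W = 10·Wi·(P80^(-½) − F80^(-½))
⇒ 1/√P80 = W/(10·Wi) + 1/√F80
  = 3.1330/(10·8.0) + 1/√5633 = 0.039163 + 0.013324 = 0.052486
P80 = (1/0.052486)² = 19.0526² = 363.00 µm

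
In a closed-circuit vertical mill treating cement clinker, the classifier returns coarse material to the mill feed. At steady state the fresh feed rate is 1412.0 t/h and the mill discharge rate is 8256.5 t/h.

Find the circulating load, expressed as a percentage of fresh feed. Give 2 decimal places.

Mill node: discharge = fresh + recycle.
R = M − F = 8256.5 − 1412.0 = 6844.5 t/h
CL = 100·R/F = 100·6844.5/1412.0 = 484.74 %

CL = 484.74 %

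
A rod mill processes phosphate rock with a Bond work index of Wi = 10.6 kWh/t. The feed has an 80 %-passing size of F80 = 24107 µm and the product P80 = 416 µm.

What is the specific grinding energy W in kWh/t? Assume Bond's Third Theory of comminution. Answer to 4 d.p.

W = 4.5144 kWh/t

Bond:  W = 10 Wi (1/√P − 1/√F)
1/√416 = 0.049029;  1/√24107 = 0.006441
W = 10·10.6·(0.049029 − 0.006441) = 4.5144 kWh/t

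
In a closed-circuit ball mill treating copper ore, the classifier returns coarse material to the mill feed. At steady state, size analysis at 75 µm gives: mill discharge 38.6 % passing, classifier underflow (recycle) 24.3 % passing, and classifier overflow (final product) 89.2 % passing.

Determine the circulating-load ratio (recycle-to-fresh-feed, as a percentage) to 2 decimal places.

CL = 353.85 %

Let r = R/F. Size balance at 75 µm:
(1+r)d = ru + o → r = (o−d)/(d−u)
r = (89.2 − 38.6)/(38.6 − 24.3) = 50.6/14.3 = 3.5385
CL = 100·r = 353.85 %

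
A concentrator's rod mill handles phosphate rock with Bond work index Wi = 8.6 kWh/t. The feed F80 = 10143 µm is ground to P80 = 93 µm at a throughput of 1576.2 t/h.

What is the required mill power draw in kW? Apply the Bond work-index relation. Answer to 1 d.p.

W = 10 Wi (1/√P80 − 1/√F80)  [Bond]
W = 10·8.6·(1/√93 − 1/√10143) = 10·8.6·(0.093766) = 8.0639 kWh/t
Mill draw = 8.0639 × 1576.2 = 12710.3 kW

P = 12710.3 kW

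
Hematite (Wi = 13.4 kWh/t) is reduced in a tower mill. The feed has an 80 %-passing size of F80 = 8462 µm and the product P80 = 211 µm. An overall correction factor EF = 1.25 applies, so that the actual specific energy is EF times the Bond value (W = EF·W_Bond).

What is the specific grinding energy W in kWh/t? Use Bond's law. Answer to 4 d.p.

W = 9.7103 kWh/t

Bond: W = 10·Wi·(1/√P80 − 1/√F80)
1/√211 = 0.068843;  1/√8462 = 0.010871
W = 10·13.4·(0.068843 − 0.010871) = 7.7682 kWh/t
W_actual = 1.25 × 7.7682 = 9.7103 kWh/t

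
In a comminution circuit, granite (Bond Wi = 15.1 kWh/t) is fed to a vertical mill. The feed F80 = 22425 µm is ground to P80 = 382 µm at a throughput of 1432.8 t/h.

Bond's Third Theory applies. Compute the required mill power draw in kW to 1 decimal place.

P = 9624.8 kW

Bond: W = 10·Wi·(1/√P80 − 1/√F80)
W = 10·15.1·(1/√382 − 1/√22425) = 10·15.1·(0.044487) = 6.7175 kWh/t
Mill draw = 6.7175 × 1432.8 = 9624.8 kW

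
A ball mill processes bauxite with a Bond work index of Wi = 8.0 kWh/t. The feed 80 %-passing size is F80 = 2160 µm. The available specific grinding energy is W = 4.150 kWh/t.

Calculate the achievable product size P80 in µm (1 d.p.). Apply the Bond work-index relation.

Bond: W = 10·Wi·(1/√P80 − 1/√F80)
⇒ 1/√P80 = W/(10 Wi) + 1/√F80
  = 4.1500/(10·8.0) + 1/√2160 = 0.051875 + 0.021517 = 0.073392
P80 = (1/0.073392)² = 13.6255² = 185.66 µm

P80 = 185.7 µm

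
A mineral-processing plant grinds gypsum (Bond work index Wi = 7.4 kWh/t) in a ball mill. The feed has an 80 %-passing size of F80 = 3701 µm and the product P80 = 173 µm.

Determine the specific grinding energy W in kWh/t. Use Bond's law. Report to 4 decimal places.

W = 4.4097 kWh/t

W_Bond = 10·Wi·(1/√P₈₀ − 1/√F₈₀)
1/√173 = 0.076029;  1/√3701 = 0.016438
W = 10·7.4·(0.076029 − 0.016438) = 4.4097 kWh/t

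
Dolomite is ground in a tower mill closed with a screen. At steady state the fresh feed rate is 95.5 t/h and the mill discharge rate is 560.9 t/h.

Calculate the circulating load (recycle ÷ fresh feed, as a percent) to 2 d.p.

CL = 487.33 %

Steady state: M = F + R.
R = M − F = 560.9 − 95.5 = 465.4 t/h
CL = 100·R/F = 100·465.4/95.5 = 487.33 %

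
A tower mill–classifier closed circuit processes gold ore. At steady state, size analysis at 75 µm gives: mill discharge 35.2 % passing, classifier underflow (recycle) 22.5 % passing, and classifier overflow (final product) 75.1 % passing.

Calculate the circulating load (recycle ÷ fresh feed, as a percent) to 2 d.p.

CL = 314.17 %

Classifier node, passing 75 µm:
(1+r)d = ru + o → r = (o−d)/(d−u)
r = (75.1 − 35.2)/(35.2 − 22.5) = 39.9/12.7 = 3.1417
CL = 100·r = 314.17 %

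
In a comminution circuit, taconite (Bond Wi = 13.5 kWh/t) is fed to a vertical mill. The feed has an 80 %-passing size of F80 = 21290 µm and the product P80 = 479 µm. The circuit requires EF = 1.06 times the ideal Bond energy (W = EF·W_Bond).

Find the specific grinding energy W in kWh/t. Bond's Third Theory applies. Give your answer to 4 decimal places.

W = 5.5577 kWh/t

W_Bond = 10·Wi·(1/√P₈₀ − 1/√F₈₀)
1/√479 = 0.045691;  1/√21290 = 0.006853
W = 10·13.5·(0.045691 − 0.006853) = 5.2431 kWh/t
With EF = 1.06: W = 5.2431·1.06 = 5.5577 kWh/t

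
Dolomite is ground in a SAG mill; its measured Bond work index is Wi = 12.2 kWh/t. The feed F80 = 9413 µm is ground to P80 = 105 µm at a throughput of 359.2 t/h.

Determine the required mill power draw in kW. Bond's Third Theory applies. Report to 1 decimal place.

P = 3824.9 kW

Bond:  W = 10 Wi (1/√P − 1/√F)
W = 10·12.2·(1/√105 − 1/√9413) = 10·12.2·(0.087283) = 10.6485 kWh/t
P = W·T = 10.6485·359.2 = 3824.9 kW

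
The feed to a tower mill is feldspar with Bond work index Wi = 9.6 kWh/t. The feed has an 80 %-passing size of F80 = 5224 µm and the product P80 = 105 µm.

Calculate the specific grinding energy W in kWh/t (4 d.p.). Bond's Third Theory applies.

W = 10 Wi / √P80 − 10 Wi / √F80
1/√105 = 0.097590;  1/√5224 = 0.013836
W = 10·9.6·(0.097590 − 0.013836) = 8.0404 kWh/t

W = 8.0404 kWh/t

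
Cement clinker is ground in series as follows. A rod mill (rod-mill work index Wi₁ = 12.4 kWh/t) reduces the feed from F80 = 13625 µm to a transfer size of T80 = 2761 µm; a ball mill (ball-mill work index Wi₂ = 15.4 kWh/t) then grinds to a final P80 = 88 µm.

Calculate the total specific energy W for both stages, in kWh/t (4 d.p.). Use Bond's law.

W = 10 Wi / √P80 − 10 Wi / √F80
Stage 1 (13625→2761 µm, Wi₁=12.4): W₁ = 10·12.4·(0.019031 − 0.008567) = 1.2976 kWh/t
Stage 2 (2761→88 µm, Wi₂=15.4): W₂ = 10·15.4·(0.106600 − 0.019031) = 13.4856 kWh/t
W = W₁ + W₂ = 1.2976 + 13.4856 = 14.7832 kWh/t

W = 14.7832 kWh/t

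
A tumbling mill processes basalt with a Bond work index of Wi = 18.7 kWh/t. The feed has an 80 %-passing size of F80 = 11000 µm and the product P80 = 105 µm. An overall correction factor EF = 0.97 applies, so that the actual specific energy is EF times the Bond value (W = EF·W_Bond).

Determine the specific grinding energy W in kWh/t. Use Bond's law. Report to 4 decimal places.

Bond:  W = 10 Wi (1/√P − 1/√F)
1/√105 = 0.097590;  1/√11000 = 0.009535
W = 10·18.7·(0.097590 − 0.009535) = 16.4664 kWh/t
With EF = 0.97: W = 16.4664·0.97 = 15.9724 kWh/t

W = 15.9724 kWh/t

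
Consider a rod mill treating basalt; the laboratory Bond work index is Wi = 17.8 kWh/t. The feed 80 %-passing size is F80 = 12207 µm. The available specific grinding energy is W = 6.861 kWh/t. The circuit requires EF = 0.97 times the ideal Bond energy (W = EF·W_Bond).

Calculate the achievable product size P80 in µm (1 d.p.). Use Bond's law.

P80 = 420.1 µm

W = 10·Wi·(P80^(-½) − F80^(-½))
W_Bond = W / EF = 6.861 / 0.97 = 7.0732 kWh/t
1/√P80 = 1/√F80 + W_Bond/(10·Wi)
  = 7.0732/(10·17.8) + 1/√12207 = 0.039737 + 0.009051 = 0.048788
P80 = (1/0.048788)² = 20.4968² = 420.12 µm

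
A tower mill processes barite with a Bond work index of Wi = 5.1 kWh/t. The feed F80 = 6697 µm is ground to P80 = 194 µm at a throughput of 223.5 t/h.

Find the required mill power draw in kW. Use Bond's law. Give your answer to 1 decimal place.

W = 10·Wi·(P80^(-½) − F80^(-½))
W = 10·5.1·(1/√194 − 1/√6697) = 10·5.1·(0.059576) = 3.0384 kWh/t
P_mill = W·ṁ = 3.0384·223.5 = 679.1 kW

P = 679.1 kW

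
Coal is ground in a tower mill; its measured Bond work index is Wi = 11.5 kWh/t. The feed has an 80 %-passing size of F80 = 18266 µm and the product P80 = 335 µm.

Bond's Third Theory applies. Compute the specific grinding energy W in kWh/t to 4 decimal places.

W = 5.4322 kWh/t

Bond: W = 10·Wi·(1/√P80 − 1/√F80)
1/√335 = 0.054636;  1/√18266 = 0.007399
W = 10·11.5·(0.054636 − 0.007399) = 5.4322 kWh/t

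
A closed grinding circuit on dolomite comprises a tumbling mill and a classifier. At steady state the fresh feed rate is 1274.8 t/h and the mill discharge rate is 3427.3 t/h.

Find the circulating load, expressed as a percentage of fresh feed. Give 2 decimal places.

M = F + R at steady state, so:
R = M − F = 3427.3 − 1274.8 = 2152.5 t/h
CL = 100·R/F = 100·2152.5/1274.8 = 168.85 %

CL = 168.85 %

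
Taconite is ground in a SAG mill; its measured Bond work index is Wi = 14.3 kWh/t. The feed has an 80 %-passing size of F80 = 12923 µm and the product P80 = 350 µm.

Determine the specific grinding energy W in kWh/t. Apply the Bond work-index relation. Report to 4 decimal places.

W = 6.3857 kWh/t

W_Bond = 10·Wi·(1/√P₈₀ − 1/√F₈₀)
1/√350 = 0.053452;  1/√12923 = 0.008797
W = 10·14.3·(0.053452 − 0.008797) = 6.3857 kWh/t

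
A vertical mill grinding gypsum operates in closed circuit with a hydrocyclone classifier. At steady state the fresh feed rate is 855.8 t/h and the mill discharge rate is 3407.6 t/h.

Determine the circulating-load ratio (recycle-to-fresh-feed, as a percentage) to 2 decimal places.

CL = 298.18 %

Discharge = new feed + return, hence
R = M − F = 3407.6 − 855.8 = 2551.8 t/h
CL = 100·R/F = 100·2551.8/855.8 = 298.18 %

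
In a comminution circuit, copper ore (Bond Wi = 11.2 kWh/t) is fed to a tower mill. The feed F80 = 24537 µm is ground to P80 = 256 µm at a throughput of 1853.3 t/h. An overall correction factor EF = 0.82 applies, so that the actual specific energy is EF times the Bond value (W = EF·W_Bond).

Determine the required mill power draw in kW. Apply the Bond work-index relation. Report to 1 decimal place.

Bond: W = 10·Wi·(1/√P80 − 1/√F80)
W = 10·11.2·(1/√256 − 1/√24537) = 10·11.2·(0.056116) = 6.2850 kWh/t
Apply correction: 6.2850 × 0.82 = 5.1537 kWh/t
P_mill = W·ṁ = 5.1537·1853.3 = 9551.3 kW

P = 9551.3 kW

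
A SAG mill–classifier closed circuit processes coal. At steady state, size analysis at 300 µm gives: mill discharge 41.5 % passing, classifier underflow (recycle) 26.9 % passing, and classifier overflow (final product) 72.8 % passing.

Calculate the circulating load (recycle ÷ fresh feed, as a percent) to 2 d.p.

CL = 214.38 %

Let r = R/F. Size balance at 300 µm:
d + r·d = r·u + o → r(d−u) = o−d
r = (72.8 − 41.5)/(41.5 − 26.9) = 31.3/14.6 = 2.1438
CL = 100·r = 214.38 %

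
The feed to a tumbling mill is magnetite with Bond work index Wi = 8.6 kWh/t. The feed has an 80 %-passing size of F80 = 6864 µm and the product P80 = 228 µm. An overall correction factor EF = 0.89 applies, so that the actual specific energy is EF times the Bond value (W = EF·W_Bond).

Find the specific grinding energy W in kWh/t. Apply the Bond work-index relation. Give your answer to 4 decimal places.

W = 4.1451 kWh/t

Bond:  W = 10 Wi (1/√P − 1/√F)
1/√228 = 0.066227;  1/√6864 = 0.012070
W = 10·8.6·(0.066227 − 0.012070) = 4.6575 kWh/t
W_actual = 0.89 × 4.6575 = 4.1451 kWh/t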